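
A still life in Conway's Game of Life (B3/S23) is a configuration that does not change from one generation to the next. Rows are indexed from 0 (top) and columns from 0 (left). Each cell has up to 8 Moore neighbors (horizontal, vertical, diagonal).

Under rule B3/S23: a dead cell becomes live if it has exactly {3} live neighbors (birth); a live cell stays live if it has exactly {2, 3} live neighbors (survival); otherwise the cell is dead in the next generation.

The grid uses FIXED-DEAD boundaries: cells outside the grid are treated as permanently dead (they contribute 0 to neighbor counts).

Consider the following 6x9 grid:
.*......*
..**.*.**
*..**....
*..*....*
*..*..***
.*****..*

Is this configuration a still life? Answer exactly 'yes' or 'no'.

Answer: no

Derivation:
Compute generation 1 and compare to generation 0 (given above):
Generation 1:
..*....**
.***...**
.*.....**
****....*
*....**.*
.******.*
Cell (0,1) differs: gen0=1 vs gen1=0 -> NOT a still life.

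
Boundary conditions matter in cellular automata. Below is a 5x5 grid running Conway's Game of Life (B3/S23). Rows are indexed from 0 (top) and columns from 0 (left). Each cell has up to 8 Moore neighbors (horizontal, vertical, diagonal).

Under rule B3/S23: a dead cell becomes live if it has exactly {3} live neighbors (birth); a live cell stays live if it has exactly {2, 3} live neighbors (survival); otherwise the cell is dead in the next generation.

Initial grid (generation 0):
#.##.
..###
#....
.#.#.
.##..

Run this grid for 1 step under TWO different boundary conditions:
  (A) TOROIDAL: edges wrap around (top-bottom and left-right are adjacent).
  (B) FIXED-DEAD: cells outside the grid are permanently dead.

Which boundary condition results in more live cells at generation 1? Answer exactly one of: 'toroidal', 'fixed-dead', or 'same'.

Under TOROIDAL boundary, generation 1:
#....
#.#..
##...
##...
#...#
Population = 9

Under FIXED-DEAD boundary, generation 1:
.##.#
..#.#
.#..#
##...
.##..
Population = 11

Comparison: toroidal=9, fixed-dead=11 -> fixed-dead

Answer: fixed-dead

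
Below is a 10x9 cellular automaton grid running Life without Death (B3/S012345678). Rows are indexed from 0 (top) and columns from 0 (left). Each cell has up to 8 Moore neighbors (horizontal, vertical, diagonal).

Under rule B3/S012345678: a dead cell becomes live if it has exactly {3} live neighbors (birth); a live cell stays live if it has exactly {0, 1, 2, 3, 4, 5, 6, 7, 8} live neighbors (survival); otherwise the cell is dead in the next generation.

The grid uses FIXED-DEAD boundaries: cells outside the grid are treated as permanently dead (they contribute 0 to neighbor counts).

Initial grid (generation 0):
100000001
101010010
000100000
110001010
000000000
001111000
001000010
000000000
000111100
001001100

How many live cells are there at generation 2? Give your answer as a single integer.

Simulating step by step:
Generation 0 (given above): 24 live cells
Generation 1: 42 live cells
110000001
111110010
101110100
110001010
011101100
001111000
001010010
000111100
000111100
001101100
Generation 2: 49 live cells
110100001
111111010
101110110
110001010
111101100
001111000
001010010
001111110
000111110
001101100
Population at generation 2: 49

Answer: 49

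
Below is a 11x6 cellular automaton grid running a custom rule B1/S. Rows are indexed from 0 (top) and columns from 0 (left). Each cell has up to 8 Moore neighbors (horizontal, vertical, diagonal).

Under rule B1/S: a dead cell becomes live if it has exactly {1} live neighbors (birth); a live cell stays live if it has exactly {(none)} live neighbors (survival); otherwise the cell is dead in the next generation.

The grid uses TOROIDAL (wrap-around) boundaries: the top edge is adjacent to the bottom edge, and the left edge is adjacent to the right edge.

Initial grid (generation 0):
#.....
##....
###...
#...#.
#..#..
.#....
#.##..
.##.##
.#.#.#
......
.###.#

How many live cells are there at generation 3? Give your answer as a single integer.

Answer: 6

Derivation:
Simulating step by step:
Generation 0 (given above): 25 live cells
Generation 1: 2 live cells
......
...#..
....#.
......
......
......
......
......
......
......
......
Generation 2: 10 live cells
..###.
..#..#
..#..#
...###
......
......
......
......
......
......
......
Generation 3: 6 live cells
#.....
......
......
.#....
#.#...
......
......
......
......
......
.#...#
Population at generation 3: 6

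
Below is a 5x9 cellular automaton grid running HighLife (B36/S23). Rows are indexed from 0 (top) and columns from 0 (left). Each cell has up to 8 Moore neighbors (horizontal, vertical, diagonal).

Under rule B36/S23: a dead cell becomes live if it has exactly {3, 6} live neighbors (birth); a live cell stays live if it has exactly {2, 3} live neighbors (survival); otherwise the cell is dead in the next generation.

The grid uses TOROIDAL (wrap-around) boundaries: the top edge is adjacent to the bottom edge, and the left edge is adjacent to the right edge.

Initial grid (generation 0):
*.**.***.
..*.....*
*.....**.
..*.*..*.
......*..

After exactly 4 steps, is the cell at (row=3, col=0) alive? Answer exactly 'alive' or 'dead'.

Answer: alive

Derivation:
Simulating step by step:
Generation 0 (given above): 15 live cells
Generation 1: 22 live cells
.***.****
*.**.*...
.*.*..**.
.....*.**
.**.*...*
Generation 2: 20 live cells
.....****
*....**..
**.*.*.*.
.*.***..*
.*..*..*.
Generation 3: 16 live cells
*...*...*
**.......
.*.**..*.
.*.*.*.**
..**.....
Generation 4: 23 live cells
*.**....*
.****....
.*.**.**.
***...***
.***...*.

Cell (3,0) at generation 4: 1 -> alive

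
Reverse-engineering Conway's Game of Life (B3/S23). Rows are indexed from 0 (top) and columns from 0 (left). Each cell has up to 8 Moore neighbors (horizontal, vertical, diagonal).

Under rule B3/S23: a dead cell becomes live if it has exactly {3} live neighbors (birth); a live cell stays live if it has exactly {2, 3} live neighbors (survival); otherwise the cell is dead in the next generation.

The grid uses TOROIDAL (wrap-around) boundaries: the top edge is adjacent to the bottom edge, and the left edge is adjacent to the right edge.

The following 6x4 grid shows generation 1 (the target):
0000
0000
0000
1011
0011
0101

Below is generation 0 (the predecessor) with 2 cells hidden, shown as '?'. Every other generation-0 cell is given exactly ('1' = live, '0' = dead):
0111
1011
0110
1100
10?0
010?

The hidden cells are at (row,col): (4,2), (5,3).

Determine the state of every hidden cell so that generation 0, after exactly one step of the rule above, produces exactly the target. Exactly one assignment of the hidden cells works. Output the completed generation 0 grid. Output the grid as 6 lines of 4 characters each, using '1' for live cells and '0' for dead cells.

Answer: 0111
1011
0110
1100
1000
0101

Derivation:
Hidden generation-0 cells (in order): (4,2), (5,3).
A hidden cell only influences target cells in its own 3x3 neighborhood. Try each of the 2^2 = 4 assignments, step the completed generation 0 forward once under B3/S23, and compare with the target:
  (4,2)=0 (5,3)=0 -> step gives (4,0)='1' but target has '0' -> reject
  (4,2)=0 (5,3)=1 -> step reproduces the target at every cell -> ACCEPT
  (4,2)=1 (5,3)=0 -> step gives (3,2)='0' but target has '1' -> reject
  (4,2)=1 (5,3)=1 -> step gives (3,2)='0' but target has '1' -> reject
Unique solution: (4,2)=dead, (5,3)=live.
Check: live-neighbor counts of every cell in the completed generation 0:
6465
4665
5545
3433
4433
5353
Applying B3/S23 to generation 0 with these counts gives:
0000
0000
0000
1011
0011
0101
which matches the target exactly.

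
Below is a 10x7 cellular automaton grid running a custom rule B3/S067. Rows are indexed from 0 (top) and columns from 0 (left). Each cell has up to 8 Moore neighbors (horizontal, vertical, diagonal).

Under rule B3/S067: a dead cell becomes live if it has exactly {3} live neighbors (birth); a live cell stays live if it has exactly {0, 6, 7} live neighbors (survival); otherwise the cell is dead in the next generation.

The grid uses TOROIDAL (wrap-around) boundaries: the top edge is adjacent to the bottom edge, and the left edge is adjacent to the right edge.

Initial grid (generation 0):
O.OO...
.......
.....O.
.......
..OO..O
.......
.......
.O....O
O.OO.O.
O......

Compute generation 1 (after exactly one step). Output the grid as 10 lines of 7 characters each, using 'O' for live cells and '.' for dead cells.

Simulating step by step:
Generation 0 (given above): 14 live cells
Generation 1: 6 live cells
(generation 1 grid is the final answer)

Answer: .O.....
.......
.....O.
.......
......O
.......
.......
O.O....
.......
....O..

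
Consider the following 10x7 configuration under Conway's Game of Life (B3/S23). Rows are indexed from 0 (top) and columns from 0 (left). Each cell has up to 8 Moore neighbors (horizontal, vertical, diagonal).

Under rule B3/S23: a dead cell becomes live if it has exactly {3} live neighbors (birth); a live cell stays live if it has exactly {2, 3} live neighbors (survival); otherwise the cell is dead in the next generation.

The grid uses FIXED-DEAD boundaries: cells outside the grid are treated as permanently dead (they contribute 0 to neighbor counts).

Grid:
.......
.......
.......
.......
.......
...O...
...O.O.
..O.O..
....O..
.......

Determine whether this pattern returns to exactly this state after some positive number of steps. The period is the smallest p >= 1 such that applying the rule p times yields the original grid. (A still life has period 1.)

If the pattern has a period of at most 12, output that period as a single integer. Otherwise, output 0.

Answer: 2

Derivation:
Simulating and comparing each generation to the original:
Gen 0 (original, given above): 6 live cells
Gen 1: 6 live cells, differs from original
Gen 2: 6 live cells, MATCHES original -> period = 2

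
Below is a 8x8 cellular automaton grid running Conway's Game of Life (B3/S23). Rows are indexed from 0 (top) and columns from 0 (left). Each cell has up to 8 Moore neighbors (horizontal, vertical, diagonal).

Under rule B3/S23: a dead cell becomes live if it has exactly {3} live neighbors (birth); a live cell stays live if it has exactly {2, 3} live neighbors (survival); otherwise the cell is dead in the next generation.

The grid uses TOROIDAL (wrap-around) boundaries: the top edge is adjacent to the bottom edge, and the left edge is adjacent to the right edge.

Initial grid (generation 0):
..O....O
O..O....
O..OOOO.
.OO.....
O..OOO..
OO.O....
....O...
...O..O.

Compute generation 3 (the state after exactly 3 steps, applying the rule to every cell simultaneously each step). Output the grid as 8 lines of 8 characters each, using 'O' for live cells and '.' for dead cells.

Simulating step by step:
Generation 0 (given above): 21 live cells
Generation 1: 31 live cells
..OO...O
OOOO.OO.
O..OOO.O
OOO...OO
O..OO...
OOOO.O..
..OOO...
...O....
Generation 2: 11 live cells
O.....OO
.....O..
........
..O...O.
....OOO.
O....O..
........
........
Generation 3: 12 live cells
(generation 3 grid is the final answer)

Answer: ......OO
......OO
........
......O.
....O.OO
....OOO.
........
.......O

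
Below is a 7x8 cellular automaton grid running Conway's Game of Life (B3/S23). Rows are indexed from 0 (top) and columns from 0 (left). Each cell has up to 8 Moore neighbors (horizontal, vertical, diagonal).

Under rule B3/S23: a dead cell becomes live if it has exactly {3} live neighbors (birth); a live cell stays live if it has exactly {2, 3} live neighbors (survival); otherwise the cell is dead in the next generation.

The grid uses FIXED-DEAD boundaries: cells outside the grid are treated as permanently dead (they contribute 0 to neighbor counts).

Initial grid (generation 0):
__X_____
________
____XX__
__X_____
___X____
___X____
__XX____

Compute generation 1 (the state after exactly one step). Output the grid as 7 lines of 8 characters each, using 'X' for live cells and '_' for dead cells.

Answer: ________
________
________
___XX___
__XX____
___XX___
__XX____

Derivation:
Simulating step by step:
Generation 0 (given above): 8 live cells
Generation 1: 8 live cells
(generation 1 grid is the final answer)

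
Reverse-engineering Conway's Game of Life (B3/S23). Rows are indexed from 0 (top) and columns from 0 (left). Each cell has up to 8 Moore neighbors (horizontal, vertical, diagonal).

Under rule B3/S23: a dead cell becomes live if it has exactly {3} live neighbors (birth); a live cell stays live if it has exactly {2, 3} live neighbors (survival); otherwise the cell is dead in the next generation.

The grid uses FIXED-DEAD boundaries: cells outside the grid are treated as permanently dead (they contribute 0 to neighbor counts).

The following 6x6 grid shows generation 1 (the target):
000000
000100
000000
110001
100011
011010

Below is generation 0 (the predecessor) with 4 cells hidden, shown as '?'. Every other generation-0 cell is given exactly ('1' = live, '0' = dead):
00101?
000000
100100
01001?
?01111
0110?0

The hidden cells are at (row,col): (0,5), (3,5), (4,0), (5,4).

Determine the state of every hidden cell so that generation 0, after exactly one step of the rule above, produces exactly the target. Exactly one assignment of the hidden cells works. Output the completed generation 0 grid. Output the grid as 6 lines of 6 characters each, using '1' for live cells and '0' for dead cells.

Answer: 001010
000000
100100
010010
101111
011000

Derivation:
Hidden generation-0 cells (in order): (0,5), (3,5), (4,0), (5,4).
A hidden cell only influences target cells in its own 3x3 neighborhood. Try each of the 2^4 = 16 assignments, step the completed generation 0 forward once under B3/S23, and compare with the target:
  (0,5)=0 (3,5)=0 (4,0)=0 (5,4)=0 -> step gives (3,0)='0' but target has '1' -> reject
  (0,5)=0 (3,5)=0 (4,0)=0 (5,4)=1 -> step gives (3,0)='0' but target has '1' -> reject
  (0,5)=0 (3,5)=0 (4,0)=1 (5,4)=0 -> step reproduces the target at every cell -> ACCEPT
  (0,5)=0 (3,5)=0 (4,0)=1 (5,4)=1 -> step gives (4,4)='0' but target has '1' -> reject
  (0,5)=0 (3,5)=1 (4,0)=0 (5,4)=0 -> step gives (2,4)='1' but target has '0' -> reject
  (0,5)=0 (3,5)=1 (4,0)=0 (5,4)=1 -> step gives (2,4)='1' but target has '0' -> reject
  (0,5)=0 (3,5)=1 (4,0)=1 (5,4)=0 -> step gives (2,4)='1' but target has '0' -> reject
  (0,5)=0 (3,5)=1 (4,0)=1 (5,4)=1 -> step gives (2,4)='1' but target has '0' -> reject
  (0,5)=1 (3,5)=0 (4,0)=0 (5,4)=0 -> step gives (1,4)='1' but target has '0' -> reject
  (0,5)=1 (3,5)=0 (4,0)=0 (5,4)=1 -> step gives (1,4)='1' but target has '0' -> reject
  (0,5)=1 (3,5)=0 (4,0)=1 (5,4)=0 -> step gives (1,4)='1' but target has '0' -> reject
  (0,5)=1 (3,5)=0 (4,0)=1 (5,4)=1 -> step gives (1,4)='1' but target has '0' -> reject
  (0,5)=1 (3,5)=1 (4,0)=0 (5,4)=0 -> step gives (1,4)='1' but target has '0' -> reject
  (0,5)=1 (3,5)=1 (4,0)=0 (5,4)=1 -> step gives (1,4)='1' but target has '0' -> reject
  (0,5)=1 (3,5)=1 (4,0)=1 (5,4)=0 -> step gives (1,4)='1' but target has '0' -> reject
  (0,5)=1 (3,5)=1 (4,0)=1 (5,4)=1 -> step gives (1,4)='1' but target has '0' -> reject
Unique solution: (0,5)=dead, (3,5)=dead, (4,0)=live, (5,4)=dead.
Check: live-neighbor counts of every cell in the completed generation 0:
010201
122321
122121
334543
254432
233432
Applying B3/S23 to generation 0 with these counts gives:
000000
000100
000000
110001
100011
011010
which matches the target exactly.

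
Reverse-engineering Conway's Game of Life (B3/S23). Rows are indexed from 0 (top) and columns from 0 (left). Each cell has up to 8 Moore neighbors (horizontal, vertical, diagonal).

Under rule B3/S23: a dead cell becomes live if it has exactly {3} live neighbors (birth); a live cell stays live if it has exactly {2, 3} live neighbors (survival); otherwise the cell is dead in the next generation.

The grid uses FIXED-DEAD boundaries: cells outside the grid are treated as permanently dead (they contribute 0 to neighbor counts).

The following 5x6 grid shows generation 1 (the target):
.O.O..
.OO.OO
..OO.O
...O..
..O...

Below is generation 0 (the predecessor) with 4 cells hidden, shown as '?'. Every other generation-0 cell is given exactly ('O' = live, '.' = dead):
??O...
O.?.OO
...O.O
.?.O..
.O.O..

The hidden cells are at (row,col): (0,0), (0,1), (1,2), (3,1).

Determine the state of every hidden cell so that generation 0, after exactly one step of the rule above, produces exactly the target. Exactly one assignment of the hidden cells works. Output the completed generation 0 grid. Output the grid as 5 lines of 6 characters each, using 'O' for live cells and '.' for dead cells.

Hidden generation-0 cells (in order): (0,0), (0,1), (1,2), (3,1).
A hidden cell only influences target cells in its own 3x3 neighborhood. Try each of the 2^4 = 16 assignments, step the completed generation 0 forward once under B3/S23, and compare with the target:
  (0,0)=. (0,1)=. (1,2)=. (3,1)=. -> step gives (0,1)='.' but target has 'O' -> reject
  (0,0)=. (0,1)=. (1,2)=. (3,1)=O -> step gives (0,1)='.' but target has 'O' -> reject
  (0,0)=. (0,1)=. (1,2)=O (3,1)=. -> step reproduces the target at every cell -> ACCEPT
  (0,0)=. (0,1)=. (1,2)=O (3,1)=O -> step gives (2,1)='O' but target has '.' -> reject
  (0,0)=. (0,1)=O (1,2)=. (3,1)=. -> step gives (0,3)='.' but target has 'O' -> reject
  (0,0)=. (0,1)=O (1,2)=. (3,1)=O -> step gives (0,3)='.' but target has 'O' -> reject
  (0,0)=. (0,1)=O (1,2)=O (3,1)=. -> step gives (0,2)='O' but target has '.' -> reject
  (0,0)=. (0,1)=O (1,2)=O (3,1)=O -> step gives (0,2)='O' but target has '.' -> reject
  (0,0)=O (0,1)=. (1,2)=. (3,1)=. -> step gives (0,3)='.' but target has 'O' -> reject
  (0,0)=O (0,1)=. (1,2)=. (3,1)=O -> step gives (0,3)='.' but target has 'O' -> reject
  (0,0)=O (0,1)=. (1,2)=O (3,1)=. -> step gives (0,1)='.' but target has 'O' -> reject
  (0,0)=O (0,1)=. (1,2)=O (3,1)=O -> step gives (0,1)='.' but target has 'O' -> reject
  (0,0)=O (0,1)=O (1,2)=. (3,1)=. -> step gives (0,0)='O' but target has '.' -> reject
  (0,0)=O (0,1)=O (1,2)=. (3,1)=O -> step gives (0,0)='O' but target has '.' -> reject
  (0,0)=O (0,1)=O (1,2)=O (3,1)=. -> step gives (0,0)='O' but target has '.' -> reject
  (0,0)=O (0,1)=O (1,2)=O (3,1)=O -> step gives (0,0)='O' but target has '.' -> reject
Unique solution: (0,0)=dead, (0,1)=dead, (1,2)=live, (3,1)=dead.
Check: live-neighbor counts of every cell in the completed generation 0:
131322
032432
123352
114241
103120
Applying B3/S23 to generation 0 with these counts gives:
.O.O..
.OO.OO
..OO.O
...O..
..O...
which matches the target exactly.

Answer: ..O...
O.O.OO
...O.O
...O..
.O.O..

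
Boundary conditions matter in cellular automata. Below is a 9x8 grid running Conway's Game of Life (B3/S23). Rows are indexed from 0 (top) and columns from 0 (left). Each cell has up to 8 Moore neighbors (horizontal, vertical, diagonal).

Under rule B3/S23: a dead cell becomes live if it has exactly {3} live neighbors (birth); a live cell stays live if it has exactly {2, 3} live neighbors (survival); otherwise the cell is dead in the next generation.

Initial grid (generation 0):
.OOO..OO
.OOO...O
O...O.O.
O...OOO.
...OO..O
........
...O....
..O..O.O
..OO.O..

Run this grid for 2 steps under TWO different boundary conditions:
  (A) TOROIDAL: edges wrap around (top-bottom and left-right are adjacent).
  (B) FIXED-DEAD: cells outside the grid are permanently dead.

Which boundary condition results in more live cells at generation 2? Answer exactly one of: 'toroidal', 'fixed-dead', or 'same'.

Answer: toroidal

Derivation:
Under TOROIDAL boundary, generation 2:
O...O..O
...OO...
.O.OO.O.
OO..O.O.
...OO.OO
...OOO..
...O....
......OO
O....O..
Population = 25

Under FIXED-DEAD boundary, generation 2:
....OOOO
O.O.O...
.O.OO...
....O...
...OO.OO
...OOO..
...O....
..O..O..
..OO.O..
Population = 24

Comparison: toroidal=25, fixed-dead=24 -> toroidal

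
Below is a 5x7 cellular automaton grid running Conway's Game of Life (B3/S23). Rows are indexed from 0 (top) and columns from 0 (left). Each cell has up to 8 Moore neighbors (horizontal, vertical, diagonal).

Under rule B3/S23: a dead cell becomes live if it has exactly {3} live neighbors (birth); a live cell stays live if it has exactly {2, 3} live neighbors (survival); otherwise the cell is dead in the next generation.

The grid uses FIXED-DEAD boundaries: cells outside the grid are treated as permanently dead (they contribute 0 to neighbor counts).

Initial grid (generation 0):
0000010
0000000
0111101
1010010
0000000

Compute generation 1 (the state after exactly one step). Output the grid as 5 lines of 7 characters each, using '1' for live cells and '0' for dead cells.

Simulating step by step:
Generation 0 (given above): 9 live cells
Generation 1: 12 live cells
(generation 1 grid is the final answer)

Answer: 0000000
0011110
0111110
0010110
0000000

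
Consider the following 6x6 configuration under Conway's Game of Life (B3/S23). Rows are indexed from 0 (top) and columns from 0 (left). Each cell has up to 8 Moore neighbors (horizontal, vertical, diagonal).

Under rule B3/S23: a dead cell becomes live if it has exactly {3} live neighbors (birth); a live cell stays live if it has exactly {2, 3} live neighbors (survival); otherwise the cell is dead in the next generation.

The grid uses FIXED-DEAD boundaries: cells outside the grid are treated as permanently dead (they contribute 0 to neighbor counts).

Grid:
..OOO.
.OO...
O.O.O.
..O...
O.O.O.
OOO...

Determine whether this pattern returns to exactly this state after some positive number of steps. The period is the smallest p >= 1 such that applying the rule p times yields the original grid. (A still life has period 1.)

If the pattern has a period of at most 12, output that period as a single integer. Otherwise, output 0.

Answer: 0

Derivation:
Simulating and comparing each generation to the original:
Gen 0 (original, given above): 15 live cells
Gen 1: 11 live cells, differs from original
Gen 2: 9 live cells, differs from original
Gen 3: 8 live cells, differs from original
Gen 4: 8 live cells, differs from original
Gen 5: 9 live cells, differs from original
Gen 6: 8 live cells, differs from original
Gen 7: 9 live cells, differs from original
Gen 8: 11 live cells, differs from original
Gen 9: 14 live cells, differs from original
Gen 10: 11 live cells, differs from original
Gen 11: 13 live cells, differs from original
Gen 12: 14 live cells, differs from original
No period found within 12 steps.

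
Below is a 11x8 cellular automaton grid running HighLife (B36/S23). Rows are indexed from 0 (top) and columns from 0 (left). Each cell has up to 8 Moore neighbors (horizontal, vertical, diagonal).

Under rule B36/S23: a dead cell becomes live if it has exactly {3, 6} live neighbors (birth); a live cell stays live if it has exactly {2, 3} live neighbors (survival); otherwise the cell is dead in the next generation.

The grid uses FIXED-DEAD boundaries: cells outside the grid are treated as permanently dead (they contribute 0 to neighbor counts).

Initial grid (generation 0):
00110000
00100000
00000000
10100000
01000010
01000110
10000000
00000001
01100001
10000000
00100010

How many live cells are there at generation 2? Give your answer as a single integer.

Answer: 17

Derivation:
Simulating step by step:
Generation 0 (given above): 18 live cells
Generation 1: 19 live cells
00110000
00110000
01000000
01000000
11100110
11000110
00000010
01000000
01000000
00100000
00000000
Generation 2: 17 live cells
00110000
01010000
01000000
00000000
00100110
10100001
11000110
00000000
01100000
00000000
00000000
Population at generation 2: 17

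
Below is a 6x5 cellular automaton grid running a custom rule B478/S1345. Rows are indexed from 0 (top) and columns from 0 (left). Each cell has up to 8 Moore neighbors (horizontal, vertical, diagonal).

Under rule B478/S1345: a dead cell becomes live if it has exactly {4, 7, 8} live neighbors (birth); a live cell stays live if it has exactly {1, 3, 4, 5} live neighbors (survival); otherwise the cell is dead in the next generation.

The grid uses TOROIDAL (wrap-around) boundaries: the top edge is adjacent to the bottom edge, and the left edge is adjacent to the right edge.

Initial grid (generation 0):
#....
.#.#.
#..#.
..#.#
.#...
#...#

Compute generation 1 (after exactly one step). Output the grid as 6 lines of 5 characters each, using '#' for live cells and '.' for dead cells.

Answer: #...#
...##
..###
.....
#....
#....

Derivation:
Simulating step by step:
Generation 0 (given above): 10 live cells
Generation 1: 9 live cells
(generation 1 grid is the final answer)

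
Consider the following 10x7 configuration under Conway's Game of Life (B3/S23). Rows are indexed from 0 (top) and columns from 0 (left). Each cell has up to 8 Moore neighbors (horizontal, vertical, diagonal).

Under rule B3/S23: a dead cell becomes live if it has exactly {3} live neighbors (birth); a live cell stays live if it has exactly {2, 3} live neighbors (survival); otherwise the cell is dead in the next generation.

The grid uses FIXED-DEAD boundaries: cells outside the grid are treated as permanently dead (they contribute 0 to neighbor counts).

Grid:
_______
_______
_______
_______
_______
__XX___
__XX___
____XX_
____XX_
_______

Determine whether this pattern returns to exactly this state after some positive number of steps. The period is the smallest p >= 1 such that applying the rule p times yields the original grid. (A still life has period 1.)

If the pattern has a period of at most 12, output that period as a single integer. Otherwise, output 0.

Answer: 2

Derivation:
Simulating and comparing each generation to the original:
Gen 0 (original, given above): 8 live cells
Gen 1: 6 live cells, differs from original
Gen 2: 8 live cells, MATCHES original -> period = 2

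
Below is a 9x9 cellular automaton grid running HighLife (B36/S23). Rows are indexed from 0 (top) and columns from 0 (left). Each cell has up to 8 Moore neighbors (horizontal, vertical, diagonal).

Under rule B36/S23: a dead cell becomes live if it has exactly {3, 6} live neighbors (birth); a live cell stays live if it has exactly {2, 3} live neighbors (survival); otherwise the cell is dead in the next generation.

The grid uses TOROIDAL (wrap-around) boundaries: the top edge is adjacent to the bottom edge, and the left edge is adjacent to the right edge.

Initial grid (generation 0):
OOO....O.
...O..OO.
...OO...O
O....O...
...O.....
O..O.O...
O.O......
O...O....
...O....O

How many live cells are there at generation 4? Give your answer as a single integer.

Answer: 18

Derivation:
Simulating step by step:
Generation 0 (given above): 22 live cells
Generation 1: 34 live cells
OOOO..OO.
OO.OO.OO.
...OOOOOO
...O.....
.........
.OOOO....
O..OO...O
OO.O....O
..OO....O
Generation 2: 23 live cells
.....OO..
..O..O..O
O.......O
...O.OOO.
....O....
OOO.O....
..O.....O
.O.....O.
OO..O....
Generation 3: 36 live cells
OO..OOO..
O....OOOO
O...OO..O
....OOOOO
.OO.O.O..
OOO......
..OO....O
.OO.....O
OO...OO..
Generation 4: 18 live cells
....O....
.........
.........
.O......O
..O.O.O.O
O........
.O.O....O
...O...OO
....O.OOO
Population at generation 4: 18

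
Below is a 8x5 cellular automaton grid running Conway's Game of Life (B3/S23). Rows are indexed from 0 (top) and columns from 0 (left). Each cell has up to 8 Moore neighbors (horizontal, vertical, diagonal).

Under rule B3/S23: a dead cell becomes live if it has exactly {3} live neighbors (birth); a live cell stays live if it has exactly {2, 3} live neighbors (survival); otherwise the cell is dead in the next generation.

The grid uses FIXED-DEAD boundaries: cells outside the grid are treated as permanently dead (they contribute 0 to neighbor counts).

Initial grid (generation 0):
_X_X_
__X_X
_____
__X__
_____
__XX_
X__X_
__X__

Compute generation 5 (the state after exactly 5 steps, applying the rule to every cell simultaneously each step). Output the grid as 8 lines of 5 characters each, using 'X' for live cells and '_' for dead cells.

Simulating step by step:
Generation 0 (given above): 10 live cells
Generation 1: 11 live cells
__XX_
__XX_
___X_
_____
__XX_
__XX_
_X_X_
_____
Generation 2: 12 live cells
__XX_
____X
__XX_
__XX_
__XX_
_X__X
___X_
_____
Generation 3: 9 live cells
___X_
____X
__X_X
_X__X
_X__X
____X
_____
_____
Generation 4: 7 live cells
_____
____X
____X
_XX_X
___XX
_____
_____
_____
Generation 5: 6 live cells
(generation 5 grid is the final answer)

Answer: _____
_____
____X
__X_X
__XXX
_____
_____
_____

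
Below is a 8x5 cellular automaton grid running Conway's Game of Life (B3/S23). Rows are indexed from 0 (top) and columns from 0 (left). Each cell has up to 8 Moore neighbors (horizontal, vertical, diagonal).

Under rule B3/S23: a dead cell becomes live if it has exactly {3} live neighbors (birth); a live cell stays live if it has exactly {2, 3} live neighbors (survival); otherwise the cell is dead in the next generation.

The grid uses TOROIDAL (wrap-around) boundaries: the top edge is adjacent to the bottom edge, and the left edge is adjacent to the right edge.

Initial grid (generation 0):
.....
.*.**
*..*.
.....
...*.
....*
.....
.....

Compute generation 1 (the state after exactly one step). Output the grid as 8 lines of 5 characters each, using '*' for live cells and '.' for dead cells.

Answer: .....
*.***
*.**.
....*
.....
.....
.....
.....

Derivation:
Simulating step by step:
Generation 0 (given above): 7 live cells
Generation 1: 8 live cells
(generation 1 grid is the final answer)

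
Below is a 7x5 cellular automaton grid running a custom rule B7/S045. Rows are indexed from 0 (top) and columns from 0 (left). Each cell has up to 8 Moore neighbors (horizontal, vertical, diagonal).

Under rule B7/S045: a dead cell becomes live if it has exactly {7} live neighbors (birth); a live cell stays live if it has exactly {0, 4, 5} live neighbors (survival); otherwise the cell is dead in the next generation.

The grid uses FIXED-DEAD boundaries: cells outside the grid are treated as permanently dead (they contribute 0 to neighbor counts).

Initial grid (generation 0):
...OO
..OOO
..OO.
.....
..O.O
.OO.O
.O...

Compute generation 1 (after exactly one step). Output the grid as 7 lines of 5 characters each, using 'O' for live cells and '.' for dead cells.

Simulating step by step:
Generation 0 (given above): 13 live cells
Generation 1: 4 live cells
(generation 1 grid is the final answer)

Answer: ...O.
..O.O
...O.
.....
.....
.....
.....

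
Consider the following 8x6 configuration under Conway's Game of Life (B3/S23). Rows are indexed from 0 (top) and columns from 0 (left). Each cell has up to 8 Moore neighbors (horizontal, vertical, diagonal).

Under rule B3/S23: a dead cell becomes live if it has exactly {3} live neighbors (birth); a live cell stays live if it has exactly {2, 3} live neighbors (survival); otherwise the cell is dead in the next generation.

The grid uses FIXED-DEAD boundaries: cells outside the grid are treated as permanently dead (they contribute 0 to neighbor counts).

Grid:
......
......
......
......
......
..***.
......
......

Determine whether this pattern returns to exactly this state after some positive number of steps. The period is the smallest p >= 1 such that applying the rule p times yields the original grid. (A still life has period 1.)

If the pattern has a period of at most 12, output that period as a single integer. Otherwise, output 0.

Answer: 2

Derivation:
Simulating and comparing each generation to the original:
Gen 0 (original, given above): 3 live cells
Gen 1: 3 live cells, differs from original
Gen 2: 3 live cells, MATCHES original -> period = 2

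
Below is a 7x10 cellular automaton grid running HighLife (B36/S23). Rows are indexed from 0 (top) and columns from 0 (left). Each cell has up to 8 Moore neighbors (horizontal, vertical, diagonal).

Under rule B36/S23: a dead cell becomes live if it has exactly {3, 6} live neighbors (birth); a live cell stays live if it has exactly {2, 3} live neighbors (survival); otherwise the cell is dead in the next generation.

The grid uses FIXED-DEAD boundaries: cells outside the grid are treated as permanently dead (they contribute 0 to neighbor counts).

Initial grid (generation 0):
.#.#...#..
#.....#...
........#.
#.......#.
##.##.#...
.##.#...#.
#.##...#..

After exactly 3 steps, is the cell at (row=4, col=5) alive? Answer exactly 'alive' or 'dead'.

Answer: alive

Derivation:
Simulating step by step:
Generation 0 (given above): 21 live cells
Generation 1: 16 live cells
..........
.......#..
.......#..
##.....#..
#..###.#..
...###.#..
..##......
Generation 2: 18 live cells
..........
..........
......###.
##..#..##.
####.#.##.
.....#....
..##......
Generation 3: 15 live cells
..........
.......#..
......#.#.
#..###...#
#.##.#.##.
......#...
..........

Cell (4,5) at generation 3: 1 -> alive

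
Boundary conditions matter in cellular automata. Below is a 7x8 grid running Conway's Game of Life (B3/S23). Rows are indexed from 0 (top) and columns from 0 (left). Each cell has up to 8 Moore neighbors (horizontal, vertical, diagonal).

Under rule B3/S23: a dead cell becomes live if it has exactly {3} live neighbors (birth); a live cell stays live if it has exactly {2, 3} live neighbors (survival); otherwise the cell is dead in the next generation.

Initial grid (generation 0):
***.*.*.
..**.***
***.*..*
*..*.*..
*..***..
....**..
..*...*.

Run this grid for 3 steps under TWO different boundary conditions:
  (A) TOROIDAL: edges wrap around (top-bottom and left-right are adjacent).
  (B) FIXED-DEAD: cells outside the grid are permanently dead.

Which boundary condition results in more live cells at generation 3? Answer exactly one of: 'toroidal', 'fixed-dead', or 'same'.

Answer: toroidal

Derivation:
Under TOROIDAL boundary, generation 3:
....*..*
........
........
.....***
.......*
.....*..
..**.*.*
Population = 11

Under FIXED-DEAD boundary, generation 3:
......**
.......*
.......*
.....*..
........
.....***
........
Population = 8

Comparison: toroidal=11, fixed-dead=8 -> toroidal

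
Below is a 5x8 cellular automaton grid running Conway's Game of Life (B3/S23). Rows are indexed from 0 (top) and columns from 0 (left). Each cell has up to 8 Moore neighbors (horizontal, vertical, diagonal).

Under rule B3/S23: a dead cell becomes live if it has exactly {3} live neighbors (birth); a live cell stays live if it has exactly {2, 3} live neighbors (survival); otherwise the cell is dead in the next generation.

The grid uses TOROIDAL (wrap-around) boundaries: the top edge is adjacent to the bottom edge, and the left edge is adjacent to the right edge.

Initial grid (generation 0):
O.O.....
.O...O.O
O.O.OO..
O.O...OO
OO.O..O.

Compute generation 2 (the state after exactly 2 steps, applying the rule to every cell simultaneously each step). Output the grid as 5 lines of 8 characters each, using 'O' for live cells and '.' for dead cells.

Simulating step by step:
Generation 0 (given above): 17 live cells
Generation 1: 17 live cells
..O...O.
..OOOOOO
..OOOO..
..O.O.O.
...O..O.
Generation 2: 11 live cells
(generation 2 grid is the final answer)

Answer: ..O.....
.O.....O
.O.....O
..O...O.
..OO..OO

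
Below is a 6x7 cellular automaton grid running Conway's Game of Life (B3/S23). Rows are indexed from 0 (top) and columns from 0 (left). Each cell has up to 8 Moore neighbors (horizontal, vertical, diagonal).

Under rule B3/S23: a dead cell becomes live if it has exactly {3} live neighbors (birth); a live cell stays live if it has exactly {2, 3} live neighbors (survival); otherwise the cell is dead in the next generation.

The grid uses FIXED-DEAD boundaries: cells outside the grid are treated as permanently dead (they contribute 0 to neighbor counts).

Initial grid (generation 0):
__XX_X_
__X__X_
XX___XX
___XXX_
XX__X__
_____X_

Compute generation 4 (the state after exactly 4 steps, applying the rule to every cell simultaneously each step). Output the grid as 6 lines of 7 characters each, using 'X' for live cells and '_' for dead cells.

Simulating step by step:
Generation 0 (given above): 16 live cells
Generation 1: 14 live cells
__XXX__
__XX_X_
_XXX__X
__XX__X
___X___
_______
Generation 2: 10 live cells
__X_X__
_____X_
_X___XX
_X__X__
__XX___
_______
Generation 3: 12 live cells
_______
____XXX
____XXX
_X_XXX_
__XX___
_______
Generation 4: 6 live cells
(generation 4 grid is the final answer)

Answer: _____X_
____X_X
_______
______X
__XX___
_______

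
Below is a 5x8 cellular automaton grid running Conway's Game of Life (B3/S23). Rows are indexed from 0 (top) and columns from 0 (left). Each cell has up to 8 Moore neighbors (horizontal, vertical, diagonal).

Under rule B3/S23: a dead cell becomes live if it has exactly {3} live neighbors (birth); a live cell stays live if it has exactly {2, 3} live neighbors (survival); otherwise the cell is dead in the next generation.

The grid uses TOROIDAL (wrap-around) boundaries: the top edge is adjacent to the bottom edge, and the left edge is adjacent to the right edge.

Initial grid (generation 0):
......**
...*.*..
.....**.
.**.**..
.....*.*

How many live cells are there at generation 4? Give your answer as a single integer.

Simulating step by step:
Generation 0 (given above): 12 live cells
Generation 1: 14 live cells
....**.*
....**.*
..**..*.
....*...
*...**.*
Generation 2: 11 live cells
...*...*
.......*
...*..*.
....*.**
*..*...*
Generation 3: 14 live cells
......**
......**
.....**.
*..****.
*..**...
Generation 4: 7 live cells
*....**.
........
........
...*..*.
*..*....
Population at generation 4: 7

Answer: 7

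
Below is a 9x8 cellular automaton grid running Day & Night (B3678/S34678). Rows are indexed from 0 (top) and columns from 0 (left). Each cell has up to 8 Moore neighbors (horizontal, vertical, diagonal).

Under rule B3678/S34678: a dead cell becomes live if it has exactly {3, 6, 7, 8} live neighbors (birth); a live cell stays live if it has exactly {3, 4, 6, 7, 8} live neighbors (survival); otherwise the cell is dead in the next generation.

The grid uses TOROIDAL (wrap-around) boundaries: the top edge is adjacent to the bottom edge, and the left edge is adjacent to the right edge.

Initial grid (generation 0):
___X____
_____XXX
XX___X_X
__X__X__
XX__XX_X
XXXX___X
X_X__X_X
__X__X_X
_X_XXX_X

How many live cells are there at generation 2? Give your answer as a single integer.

Answer: 34

Derivation:
Simulating step by step:
Generation 0 (given above): 32 live cells
Generation 1: 31 live cells
X_X____X
____X_XX
X___XXXX
X____X__
____X__X
XXXX_X__
_XX_X__X
__X__XXX
X__XX___
Generation 2: 34 live cells
XX__XXXX
_X_X___X
X___X___
X____X__
__XXXXX_
XXXX__XX
____X__X
__X__XXX
X_XX_X__
Population at generation 2: 34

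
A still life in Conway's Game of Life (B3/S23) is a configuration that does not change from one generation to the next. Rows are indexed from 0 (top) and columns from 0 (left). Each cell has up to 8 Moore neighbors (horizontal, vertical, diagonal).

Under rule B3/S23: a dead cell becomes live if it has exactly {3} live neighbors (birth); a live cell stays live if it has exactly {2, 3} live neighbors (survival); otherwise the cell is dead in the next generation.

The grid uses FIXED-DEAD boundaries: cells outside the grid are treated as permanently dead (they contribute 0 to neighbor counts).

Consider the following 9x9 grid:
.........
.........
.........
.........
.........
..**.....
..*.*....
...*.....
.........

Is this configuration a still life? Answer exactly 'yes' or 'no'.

Answer: yes

Derivation:
Compute generation 1 and compare to generation 0 (given above):
Generation 1:
.........
.........
.........
.........
.........
..**.....
..*.*....
...*.....
.........
The grids are IDENTICAL -> still life.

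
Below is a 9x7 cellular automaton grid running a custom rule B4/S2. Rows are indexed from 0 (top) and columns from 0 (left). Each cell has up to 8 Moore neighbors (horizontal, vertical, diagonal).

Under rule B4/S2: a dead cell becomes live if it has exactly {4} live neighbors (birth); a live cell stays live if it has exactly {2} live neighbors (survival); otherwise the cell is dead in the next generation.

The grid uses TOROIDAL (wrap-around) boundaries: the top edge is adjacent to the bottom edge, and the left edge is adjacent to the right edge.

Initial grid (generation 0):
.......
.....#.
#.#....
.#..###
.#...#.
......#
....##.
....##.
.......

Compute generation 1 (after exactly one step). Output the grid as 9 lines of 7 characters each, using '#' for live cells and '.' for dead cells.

Simulating step by step:
Generation 0 (given above): 14 live cells
Generation 1: 9 live cells
(generation 1 grid is the final answer)

Answer: .......
.......
#....##
#...#..
#.....#
.....##
.......
.......
.......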